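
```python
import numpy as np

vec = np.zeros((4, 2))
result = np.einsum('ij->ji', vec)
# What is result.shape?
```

(2, 4)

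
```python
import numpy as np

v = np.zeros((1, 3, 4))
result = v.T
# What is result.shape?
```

(4, 3, 1)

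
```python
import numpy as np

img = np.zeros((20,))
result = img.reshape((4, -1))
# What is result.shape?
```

(4, 5)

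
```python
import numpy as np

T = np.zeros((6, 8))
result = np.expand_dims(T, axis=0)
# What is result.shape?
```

(1, 6, 8)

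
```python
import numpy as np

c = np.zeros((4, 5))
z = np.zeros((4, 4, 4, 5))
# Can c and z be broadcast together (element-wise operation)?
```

Yes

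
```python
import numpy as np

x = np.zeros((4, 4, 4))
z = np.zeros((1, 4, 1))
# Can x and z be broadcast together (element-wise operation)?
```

Yes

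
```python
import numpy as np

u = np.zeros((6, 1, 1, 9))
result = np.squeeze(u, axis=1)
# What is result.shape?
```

(6, 1, 9)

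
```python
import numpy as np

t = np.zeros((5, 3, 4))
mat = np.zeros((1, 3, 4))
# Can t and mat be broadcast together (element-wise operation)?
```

Yes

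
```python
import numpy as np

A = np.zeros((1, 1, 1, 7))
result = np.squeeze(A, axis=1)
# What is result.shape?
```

(1, 1, 7)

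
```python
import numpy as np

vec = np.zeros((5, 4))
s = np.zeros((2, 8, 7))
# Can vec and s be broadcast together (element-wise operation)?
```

No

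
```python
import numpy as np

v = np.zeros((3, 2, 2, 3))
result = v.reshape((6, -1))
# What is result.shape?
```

(6, 6)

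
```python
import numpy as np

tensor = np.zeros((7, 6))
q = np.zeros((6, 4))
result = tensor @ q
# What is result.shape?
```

(7, 4)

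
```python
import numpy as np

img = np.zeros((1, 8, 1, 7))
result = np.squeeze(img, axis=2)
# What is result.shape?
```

(1, 8, 7)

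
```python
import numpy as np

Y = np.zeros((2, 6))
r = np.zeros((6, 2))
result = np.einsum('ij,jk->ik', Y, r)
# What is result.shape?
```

(2, 2)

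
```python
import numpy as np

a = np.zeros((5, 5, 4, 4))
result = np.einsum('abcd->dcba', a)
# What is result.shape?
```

(4, 4, 5, 5)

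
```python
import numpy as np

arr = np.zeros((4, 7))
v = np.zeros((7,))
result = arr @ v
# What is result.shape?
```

(4,)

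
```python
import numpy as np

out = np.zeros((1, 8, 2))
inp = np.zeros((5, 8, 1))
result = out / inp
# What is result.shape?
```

(5, 8, 2)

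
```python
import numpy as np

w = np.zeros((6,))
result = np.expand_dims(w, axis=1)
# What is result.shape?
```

(6, 1)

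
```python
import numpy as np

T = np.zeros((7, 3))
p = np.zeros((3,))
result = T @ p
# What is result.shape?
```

(7,)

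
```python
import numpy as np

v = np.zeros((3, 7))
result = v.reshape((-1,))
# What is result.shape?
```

(21,)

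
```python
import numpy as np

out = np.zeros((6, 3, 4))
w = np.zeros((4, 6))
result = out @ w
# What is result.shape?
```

(6, 3, 6)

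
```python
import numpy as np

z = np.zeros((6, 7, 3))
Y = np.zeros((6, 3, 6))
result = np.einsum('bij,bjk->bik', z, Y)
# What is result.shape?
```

(6, 7, 6)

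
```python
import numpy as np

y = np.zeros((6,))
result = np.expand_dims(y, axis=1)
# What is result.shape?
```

(6, 1)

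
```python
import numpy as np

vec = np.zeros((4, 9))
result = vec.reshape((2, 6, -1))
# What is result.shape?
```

(2, 6, 3)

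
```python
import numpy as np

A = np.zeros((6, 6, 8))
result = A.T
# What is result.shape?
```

(8, 6, 6)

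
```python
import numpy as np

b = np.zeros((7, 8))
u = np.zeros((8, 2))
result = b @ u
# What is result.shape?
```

(7, 2)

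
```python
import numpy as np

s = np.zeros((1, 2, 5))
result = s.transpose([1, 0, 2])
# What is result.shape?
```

(2, 1, 5)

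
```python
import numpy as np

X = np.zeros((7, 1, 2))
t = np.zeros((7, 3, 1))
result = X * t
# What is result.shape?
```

(7, 3, 2)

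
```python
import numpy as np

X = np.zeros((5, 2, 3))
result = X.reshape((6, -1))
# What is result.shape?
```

(6, 5)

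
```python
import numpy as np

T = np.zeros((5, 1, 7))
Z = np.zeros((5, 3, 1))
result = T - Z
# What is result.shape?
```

(5, 3, 7)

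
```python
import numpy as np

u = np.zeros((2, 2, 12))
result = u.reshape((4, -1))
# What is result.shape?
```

(4, 12)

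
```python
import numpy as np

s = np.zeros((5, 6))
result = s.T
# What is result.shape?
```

(6, 5)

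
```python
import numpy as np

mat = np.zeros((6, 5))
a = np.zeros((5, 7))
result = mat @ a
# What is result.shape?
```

(6, 7)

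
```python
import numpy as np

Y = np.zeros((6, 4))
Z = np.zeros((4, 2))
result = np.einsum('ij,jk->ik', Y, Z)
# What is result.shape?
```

(6, 2)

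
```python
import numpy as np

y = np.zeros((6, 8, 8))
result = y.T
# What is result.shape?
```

(8, 8, 6)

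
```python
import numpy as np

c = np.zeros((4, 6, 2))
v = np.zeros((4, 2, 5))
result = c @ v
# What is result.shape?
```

(4, 6, 5)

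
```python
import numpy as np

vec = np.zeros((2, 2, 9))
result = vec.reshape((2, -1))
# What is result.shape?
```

(2, 18)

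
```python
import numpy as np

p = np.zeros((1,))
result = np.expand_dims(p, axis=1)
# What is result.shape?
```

(1, 1)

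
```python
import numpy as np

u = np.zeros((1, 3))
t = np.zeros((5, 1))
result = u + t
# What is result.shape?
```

(5, 3)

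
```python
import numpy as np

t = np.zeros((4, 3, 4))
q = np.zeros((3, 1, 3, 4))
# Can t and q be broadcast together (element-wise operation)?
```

Yes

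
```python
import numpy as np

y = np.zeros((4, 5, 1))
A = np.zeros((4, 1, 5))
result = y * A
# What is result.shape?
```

(4, 5, 5)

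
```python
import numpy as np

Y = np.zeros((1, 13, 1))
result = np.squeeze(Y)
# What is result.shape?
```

(13,)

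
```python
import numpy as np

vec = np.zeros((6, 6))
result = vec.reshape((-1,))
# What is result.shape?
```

(36,)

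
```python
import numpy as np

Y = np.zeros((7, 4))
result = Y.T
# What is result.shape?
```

(4, 7)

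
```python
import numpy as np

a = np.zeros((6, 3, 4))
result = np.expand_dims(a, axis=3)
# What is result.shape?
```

(6, 3, 4, 1)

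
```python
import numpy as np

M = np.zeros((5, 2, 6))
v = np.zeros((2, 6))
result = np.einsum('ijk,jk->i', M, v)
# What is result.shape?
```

(5,)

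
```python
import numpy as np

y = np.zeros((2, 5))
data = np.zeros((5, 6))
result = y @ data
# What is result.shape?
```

(2, 6)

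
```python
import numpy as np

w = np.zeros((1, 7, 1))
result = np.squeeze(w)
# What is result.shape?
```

(7,)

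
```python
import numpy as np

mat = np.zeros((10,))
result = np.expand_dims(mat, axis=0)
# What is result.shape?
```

(1, 10)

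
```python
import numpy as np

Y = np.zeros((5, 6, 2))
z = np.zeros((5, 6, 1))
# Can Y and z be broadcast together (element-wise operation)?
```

Yes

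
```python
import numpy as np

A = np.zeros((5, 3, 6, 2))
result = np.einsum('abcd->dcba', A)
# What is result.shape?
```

(2, 6, 3, 5)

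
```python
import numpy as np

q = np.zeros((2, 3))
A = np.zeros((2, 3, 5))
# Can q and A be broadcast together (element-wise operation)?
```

No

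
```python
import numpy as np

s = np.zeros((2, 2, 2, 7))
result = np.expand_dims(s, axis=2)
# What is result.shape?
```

(2, 2, 1, 2, 7)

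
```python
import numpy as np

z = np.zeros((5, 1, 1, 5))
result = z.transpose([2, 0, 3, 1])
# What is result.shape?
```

(1, 5, 5, 1)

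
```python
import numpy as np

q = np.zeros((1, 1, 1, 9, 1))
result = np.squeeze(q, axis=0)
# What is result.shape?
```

(1, 1, 9, 1)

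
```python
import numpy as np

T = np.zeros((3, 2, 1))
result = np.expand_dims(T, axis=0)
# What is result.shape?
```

(1, 3, 2, 1)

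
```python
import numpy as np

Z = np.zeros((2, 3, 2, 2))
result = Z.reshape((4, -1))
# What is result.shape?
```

(4, 6)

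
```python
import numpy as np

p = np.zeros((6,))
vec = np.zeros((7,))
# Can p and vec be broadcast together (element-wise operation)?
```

No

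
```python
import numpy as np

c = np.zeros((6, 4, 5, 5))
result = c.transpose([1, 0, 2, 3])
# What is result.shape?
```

(4, 6, 5, 5)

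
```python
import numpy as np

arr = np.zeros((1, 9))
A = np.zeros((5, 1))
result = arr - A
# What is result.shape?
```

(5, 9)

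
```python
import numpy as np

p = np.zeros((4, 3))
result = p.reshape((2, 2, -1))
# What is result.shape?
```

(2, 2, 3)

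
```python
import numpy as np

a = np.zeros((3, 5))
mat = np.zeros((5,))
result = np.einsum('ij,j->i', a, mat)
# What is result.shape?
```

(3,)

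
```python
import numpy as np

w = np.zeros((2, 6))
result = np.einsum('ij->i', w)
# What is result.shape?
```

(2,)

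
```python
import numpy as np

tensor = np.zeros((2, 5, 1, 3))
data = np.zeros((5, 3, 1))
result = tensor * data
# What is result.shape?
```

(2, 5, 3, 3)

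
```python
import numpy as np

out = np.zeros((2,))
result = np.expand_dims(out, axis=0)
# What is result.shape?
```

(1, 2)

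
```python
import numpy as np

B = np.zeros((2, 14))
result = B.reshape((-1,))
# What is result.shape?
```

(28,)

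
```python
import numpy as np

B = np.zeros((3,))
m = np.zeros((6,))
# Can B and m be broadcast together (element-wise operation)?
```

No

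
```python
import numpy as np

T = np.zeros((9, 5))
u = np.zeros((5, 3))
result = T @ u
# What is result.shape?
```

(9, 3)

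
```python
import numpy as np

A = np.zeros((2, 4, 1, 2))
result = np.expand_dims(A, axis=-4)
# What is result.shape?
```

(2, 1, 4, 1, 2)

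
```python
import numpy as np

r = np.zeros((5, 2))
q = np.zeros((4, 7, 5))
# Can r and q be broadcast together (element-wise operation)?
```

No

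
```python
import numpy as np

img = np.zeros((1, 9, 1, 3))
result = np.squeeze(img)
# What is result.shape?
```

(9, 3)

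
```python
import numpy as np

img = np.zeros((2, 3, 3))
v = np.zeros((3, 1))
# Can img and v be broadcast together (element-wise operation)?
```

Yes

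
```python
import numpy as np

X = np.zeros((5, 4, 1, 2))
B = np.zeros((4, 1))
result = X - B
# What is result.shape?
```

(5, 4, 4, 2)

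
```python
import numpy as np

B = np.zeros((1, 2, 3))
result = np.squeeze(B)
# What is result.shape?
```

(2, 3)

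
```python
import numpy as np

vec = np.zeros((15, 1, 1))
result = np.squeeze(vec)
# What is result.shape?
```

(15,)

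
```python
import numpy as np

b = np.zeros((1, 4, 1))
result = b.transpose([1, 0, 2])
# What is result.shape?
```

(4, 1, 1)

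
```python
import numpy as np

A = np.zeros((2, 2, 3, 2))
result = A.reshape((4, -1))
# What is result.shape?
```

(4, 6)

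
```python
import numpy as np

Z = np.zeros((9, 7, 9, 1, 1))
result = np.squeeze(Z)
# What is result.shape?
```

(9, 7, 9)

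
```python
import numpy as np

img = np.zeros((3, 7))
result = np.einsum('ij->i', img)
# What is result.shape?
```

(3,)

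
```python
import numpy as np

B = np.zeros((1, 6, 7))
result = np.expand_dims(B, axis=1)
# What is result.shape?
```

(1, 1, 6, 7)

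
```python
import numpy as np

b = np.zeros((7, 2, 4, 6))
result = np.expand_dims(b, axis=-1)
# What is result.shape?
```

(7, 2, 4, 6, 1)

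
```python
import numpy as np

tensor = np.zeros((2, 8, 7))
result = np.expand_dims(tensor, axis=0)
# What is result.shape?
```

(1, 2, 8, 7)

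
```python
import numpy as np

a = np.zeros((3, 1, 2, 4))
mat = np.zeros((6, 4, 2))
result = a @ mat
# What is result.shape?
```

(3, 6, 2, 2)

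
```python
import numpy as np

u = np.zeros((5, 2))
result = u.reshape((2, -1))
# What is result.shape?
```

(2, 5)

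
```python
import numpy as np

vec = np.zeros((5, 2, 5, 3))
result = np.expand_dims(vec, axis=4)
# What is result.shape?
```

(5, 2, 5, 3, 1)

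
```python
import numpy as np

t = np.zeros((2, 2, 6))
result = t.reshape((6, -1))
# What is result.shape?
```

(6, 4)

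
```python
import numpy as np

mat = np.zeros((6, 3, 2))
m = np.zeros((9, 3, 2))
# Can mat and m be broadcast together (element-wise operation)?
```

No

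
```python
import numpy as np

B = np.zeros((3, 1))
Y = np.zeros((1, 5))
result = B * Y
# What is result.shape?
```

(3, 5)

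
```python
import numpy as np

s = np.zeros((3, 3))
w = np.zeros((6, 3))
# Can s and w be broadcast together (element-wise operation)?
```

No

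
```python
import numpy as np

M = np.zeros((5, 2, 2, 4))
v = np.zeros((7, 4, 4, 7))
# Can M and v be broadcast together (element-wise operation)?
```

No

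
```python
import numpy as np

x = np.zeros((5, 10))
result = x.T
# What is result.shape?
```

(10, 5)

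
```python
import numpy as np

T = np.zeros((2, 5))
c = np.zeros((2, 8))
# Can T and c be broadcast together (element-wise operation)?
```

No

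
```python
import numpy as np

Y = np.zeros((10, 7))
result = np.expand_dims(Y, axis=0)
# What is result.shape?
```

(1, 10, 7)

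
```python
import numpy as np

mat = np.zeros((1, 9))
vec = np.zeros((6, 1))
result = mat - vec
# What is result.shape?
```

(6, 9)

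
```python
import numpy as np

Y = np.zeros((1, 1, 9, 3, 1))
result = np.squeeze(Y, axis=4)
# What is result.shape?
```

(1, 1, 9, 3)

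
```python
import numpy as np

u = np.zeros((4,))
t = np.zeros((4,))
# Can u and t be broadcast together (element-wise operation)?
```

Yes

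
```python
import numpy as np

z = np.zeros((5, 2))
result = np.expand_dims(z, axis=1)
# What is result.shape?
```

(5, 1, 2)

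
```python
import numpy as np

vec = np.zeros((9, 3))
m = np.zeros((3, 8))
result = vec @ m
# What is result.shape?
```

(9, 8)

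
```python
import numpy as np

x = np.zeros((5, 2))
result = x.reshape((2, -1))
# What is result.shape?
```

(2, 5)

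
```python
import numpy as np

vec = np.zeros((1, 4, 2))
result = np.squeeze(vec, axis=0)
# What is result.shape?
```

(4, 2)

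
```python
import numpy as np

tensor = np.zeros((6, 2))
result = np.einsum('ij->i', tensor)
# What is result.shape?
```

(6,)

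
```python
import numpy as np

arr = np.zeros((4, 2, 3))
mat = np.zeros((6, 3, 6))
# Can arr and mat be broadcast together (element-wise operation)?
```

No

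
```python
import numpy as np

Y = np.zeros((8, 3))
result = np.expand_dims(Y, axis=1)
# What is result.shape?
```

(8, 1, 3)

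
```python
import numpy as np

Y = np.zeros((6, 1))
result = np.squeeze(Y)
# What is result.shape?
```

(6,)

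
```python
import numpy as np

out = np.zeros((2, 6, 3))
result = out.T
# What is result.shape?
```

(3, 6, 2)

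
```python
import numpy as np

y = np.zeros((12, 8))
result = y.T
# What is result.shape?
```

(8, 12)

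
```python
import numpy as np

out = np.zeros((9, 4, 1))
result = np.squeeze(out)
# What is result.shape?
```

(9, 4)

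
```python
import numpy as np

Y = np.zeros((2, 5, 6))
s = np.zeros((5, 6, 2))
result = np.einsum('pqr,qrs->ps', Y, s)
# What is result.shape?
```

(2, 2)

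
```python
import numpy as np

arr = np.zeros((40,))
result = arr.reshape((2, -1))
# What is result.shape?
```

(2, 20)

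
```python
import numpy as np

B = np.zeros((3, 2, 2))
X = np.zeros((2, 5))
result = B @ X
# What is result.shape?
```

(3, 2, 5)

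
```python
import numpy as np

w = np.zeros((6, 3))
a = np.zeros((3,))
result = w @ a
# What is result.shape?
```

(6,)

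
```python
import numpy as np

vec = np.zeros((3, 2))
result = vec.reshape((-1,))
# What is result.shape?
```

(6,)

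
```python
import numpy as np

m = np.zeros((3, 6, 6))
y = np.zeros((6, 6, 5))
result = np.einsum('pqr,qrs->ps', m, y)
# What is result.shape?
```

(3, 5)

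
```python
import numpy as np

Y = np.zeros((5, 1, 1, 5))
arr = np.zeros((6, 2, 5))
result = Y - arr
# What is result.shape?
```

(5, 6, 2, 5)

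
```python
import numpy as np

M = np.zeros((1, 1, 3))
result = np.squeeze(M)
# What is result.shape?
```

(3,)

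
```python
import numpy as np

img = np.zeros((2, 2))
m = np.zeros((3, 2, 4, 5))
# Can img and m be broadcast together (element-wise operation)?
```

No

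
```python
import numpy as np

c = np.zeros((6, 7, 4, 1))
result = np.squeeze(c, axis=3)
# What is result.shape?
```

(6, 7, 4)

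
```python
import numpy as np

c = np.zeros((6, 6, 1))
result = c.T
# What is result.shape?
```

(1, 6, 6)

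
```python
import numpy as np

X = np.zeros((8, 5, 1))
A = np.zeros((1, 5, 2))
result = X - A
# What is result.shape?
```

(8, 5, 2)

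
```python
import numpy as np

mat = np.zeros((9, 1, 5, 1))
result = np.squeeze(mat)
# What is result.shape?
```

(9, 5)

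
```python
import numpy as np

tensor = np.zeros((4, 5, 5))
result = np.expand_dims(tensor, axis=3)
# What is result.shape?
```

(4, 5, 5, 1)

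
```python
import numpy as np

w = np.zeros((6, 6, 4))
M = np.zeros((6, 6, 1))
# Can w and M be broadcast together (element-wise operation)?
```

Yes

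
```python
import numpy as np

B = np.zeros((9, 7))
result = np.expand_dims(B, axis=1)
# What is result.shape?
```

(9, 1, 7)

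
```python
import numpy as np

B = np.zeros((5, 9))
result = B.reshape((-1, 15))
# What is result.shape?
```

(3, 15)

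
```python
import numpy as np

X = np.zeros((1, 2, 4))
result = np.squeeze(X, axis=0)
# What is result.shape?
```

(2, 4)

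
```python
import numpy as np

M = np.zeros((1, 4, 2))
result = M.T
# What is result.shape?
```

(2, 4, 1)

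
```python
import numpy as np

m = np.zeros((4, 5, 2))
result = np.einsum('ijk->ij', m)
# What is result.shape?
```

(4, 5)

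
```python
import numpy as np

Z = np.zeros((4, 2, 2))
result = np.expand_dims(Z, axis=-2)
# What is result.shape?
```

(4, 2, 1, 2)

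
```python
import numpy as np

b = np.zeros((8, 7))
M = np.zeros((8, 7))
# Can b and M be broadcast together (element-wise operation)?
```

Yes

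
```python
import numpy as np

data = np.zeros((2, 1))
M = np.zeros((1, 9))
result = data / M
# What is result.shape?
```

(2, 9)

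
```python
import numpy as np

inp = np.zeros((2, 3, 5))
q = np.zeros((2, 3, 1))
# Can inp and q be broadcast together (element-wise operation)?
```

Yes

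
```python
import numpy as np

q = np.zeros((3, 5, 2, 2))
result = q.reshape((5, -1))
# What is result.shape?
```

(5, 12)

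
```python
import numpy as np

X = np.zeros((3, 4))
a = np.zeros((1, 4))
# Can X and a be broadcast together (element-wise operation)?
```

Yes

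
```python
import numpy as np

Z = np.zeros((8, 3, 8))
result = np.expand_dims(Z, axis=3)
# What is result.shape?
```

(8, 3, 8, 1)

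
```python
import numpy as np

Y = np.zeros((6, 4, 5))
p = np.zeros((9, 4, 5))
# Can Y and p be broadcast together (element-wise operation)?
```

No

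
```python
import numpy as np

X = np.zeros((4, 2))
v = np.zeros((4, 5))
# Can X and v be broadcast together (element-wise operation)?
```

No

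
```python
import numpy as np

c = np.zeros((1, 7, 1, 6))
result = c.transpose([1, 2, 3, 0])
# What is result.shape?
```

(7, 1, 6, 1)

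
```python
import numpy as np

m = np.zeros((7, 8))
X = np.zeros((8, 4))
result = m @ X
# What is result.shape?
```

(7, 4)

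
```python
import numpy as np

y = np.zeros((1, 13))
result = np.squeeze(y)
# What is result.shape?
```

(13,)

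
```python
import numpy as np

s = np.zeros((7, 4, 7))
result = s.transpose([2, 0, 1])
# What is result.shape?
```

(7, 7, 4)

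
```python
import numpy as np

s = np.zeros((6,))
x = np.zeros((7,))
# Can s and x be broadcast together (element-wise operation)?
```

No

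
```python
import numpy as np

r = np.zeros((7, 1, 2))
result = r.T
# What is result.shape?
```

(2, 1, 7)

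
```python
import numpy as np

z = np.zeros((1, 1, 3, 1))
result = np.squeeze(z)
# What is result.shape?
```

(3,)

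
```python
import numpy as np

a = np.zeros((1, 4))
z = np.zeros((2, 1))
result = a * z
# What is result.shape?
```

(2, 4)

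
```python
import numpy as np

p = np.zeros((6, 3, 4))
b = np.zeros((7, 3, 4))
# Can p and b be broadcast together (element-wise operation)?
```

No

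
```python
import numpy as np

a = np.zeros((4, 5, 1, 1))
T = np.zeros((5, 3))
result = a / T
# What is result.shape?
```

(4, 5, 5, 3)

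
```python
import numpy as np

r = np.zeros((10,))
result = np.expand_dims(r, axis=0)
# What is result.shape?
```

(1, 10)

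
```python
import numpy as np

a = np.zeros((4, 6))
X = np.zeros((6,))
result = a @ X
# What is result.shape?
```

(4,)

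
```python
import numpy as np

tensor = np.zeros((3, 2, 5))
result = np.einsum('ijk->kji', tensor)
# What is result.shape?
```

(5, 2, 3)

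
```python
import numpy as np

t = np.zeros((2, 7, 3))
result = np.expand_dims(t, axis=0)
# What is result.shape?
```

(1, 2, 7, 3)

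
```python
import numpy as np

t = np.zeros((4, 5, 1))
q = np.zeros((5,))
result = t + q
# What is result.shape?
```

(4, 5, 5)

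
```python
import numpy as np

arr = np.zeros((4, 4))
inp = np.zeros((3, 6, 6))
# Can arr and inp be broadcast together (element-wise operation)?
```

No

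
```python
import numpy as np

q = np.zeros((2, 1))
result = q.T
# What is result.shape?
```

(1, 2)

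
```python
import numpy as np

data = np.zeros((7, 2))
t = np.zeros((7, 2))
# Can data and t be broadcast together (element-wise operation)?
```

Yes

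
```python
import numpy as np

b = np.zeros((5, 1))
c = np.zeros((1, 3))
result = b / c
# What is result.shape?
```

(5, 3)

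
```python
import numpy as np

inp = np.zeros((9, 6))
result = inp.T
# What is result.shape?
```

(6, 9)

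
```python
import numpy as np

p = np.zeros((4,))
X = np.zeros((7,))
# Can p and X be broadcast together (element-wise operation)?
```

No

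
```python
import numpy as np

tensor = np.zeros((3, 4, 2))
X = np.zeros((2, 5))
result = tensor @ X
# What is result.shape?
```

(3, 4, 5)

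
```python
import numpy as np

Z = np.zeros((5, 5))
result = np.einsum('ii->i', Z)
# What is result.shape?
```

(5,)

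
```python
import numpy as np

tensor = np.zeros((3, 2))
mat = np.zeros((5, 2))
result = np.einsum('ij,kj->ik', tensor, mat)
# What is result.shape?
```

(3, 5)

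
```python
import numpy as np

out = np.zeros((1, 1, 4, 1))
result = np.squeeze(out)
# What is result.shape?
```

(4,)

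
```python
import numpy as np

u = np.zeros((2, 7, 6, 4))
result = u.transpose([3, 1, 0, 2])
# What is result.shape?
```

(4, 7, 2, 6)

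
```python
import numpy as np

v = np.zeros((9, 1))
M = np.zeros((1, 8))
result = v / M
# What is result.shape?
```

(9, 8)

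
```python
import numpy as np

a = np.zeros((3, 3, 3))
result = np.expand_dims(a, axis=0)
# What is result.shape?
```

(1, 3, 3, 3)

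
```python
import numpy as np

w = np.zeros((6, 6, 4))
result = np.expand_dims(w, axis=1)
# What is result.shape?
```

(6, 1, 6, 4)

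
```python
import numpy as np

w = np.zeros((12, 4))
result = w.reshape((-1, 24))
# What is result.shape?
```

(2, 24)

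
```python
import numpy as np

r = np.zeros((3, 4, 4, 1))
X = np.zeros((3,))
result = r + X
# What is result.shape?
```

(3, 4, 4, 3)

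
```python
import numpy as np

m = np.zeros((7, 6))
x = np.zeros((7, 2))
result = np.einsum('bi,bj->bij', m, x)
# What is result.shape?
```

(7, 6, 2)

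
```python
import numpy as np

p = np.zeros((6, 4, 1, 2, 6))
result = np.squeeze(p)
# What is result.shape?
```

(6, 4, 2, 6)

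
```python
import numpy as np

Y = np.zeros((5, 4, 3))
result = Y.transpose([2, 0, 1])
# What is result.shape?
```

(3, 5, 4)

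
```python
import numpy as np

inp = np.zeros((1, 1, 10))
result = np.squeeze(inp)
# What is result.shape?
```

(10,)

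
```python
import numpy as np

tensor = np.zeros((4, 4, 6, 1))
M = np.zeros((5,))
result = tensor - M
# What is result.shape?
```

(4, 4, 6, 5)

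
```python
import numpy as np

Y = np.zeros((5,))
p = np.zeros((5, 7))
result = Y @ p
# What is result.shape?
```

(7,)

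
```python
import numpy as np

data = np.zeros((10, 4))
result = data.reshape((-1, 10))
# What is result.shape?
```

(4, 10)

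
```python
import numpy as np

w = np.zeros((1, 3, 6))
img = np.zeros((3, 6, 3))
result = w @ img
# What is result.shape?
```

(3, 3, 3)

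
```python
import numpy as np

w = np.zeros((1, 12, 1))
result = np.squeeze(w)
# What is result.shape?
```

(12,)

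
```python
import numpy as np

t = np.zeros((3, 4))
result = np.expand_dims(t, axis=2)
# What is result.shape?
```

(3, 4, 1)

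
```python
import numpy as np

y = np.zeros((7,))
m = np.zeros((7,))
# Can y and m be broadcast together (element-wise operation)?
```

Yes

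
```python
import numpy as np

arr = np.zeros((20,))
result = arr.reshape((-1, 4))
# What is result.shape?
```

(5, 4)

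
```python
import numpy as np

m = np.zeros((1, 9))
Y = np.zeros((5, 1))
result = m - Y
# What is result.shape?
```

(5, 9)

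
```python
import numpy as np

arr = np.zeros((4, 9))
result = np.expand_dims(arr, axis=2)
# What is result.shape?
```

(4, 9, 1)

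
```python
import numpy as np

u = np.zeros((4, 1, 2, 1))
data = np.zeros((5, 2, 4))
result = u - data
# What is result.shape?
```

(4, 5, 2, 4)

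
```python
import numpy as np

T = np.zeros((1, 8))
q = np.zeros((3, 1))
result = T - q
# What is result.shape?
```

(3, 8)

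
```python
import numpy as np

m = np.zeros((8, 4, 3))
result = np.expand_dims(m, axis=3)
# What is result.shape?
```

(8, 4, 3, 1)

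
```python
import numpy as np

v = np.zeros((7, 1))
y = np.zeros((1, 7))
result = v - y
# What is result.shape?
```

(7, 7)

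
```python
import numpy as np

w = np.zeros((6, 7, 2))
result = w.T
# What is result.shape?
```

(2, 7, 6)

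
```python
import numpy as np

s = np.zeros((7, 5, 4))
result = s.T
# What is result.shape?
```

(4, 5, 7)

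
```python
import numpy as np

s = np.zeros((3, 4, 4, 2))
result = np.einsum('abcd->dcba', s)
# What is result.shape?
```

(2, 4, 4, 3)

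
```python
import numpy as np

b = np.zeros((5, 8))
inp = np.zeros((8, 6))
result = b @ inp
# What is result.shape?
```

(5, 6)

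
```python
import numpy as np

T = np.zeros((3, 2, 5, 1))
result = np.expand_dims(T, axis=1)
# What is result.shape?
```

(3, 1, 2, 5, 1)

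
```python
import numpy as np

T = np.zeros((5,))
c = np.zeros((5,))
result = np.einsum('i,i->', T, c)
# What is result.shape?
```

()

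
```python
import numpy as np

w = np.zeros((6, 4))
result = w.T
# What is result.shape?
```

(4, 6)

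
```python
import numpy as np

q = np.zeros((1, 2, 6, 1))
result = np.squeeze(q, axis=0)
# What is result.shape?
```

(2, 6, 1)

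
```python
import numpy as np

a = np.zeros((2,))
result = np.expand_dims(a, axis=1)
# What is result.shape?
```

(2, 1)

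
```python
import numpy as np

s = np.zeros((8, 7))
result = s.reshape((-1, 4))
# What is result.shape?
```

(14, 4)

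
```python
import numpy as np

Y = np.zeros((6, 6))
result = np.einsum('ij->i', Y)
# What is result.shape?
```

(6,)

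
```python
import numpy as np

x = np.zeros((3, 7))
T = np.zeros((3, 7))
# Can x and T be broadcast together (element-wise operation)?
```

Yes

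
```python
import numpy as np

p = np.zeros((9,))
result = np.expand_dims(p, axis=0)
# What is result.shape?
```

(1, 9)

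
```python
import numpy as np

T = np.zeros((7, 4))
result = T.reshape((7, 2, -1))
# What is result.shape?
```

(7, 2, 2)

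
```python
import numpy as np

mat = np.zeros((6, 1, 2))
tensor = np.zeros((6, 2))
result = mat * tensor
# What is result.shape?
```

(6, 6, 2)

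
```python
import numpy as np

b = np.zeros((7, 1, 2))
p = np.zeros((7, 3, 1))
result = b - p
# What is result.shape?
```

(7, 3, 2)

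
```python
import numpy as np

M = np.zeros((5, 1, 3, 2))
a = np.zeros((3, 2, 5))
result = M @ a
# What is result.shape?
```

(5, 3, 3, 5)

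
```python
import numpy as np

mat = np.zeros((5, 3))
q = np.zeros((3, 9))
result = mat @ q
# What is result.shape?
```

(5, 9)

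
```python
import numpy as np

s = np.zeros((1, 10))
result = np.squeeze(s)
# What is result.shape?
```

(10,)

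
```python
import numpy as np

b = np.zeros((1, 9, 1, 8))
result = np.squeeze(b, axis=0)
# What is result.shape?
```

(9, 1, 8)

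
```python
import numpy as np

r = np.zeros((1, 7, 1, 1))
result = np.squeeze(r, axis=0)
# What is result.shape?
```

(7, 1, 1)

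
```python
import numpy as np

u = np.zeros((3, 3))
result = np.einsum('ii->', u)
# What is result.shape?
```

()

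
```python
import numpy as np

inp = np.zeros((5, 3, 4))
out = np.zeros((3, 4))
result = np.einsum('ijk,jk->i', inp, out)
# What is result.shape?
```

(5,)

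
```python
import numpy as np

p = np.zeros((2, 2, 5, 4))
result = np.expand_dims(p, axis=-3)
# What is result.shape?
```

(2, 2, 1, 5, 4)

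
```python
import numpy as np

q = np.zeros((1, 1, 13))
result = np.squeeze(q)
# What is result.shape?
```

(13,)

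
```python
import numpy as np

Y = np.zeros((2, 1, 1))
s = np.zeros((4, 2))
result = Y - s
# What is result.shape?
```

(2, 4, 2)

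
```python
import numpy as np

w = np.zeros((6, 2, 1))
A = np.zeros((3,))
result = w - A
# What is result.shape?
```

(6, 2, 3)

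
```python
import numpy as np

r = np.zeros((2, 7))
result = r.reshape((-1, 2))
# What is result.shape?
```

(7, 2)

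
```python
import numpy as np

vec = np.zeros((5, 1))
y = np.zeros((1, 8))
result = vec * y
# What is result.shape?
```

(5, 8)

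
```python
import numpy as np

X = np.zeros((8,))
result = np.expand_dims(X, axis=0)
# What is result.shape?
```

(1, 8)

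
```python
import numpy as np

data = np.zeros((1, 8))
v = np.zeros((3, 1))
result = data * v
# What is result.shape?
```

(3, 8)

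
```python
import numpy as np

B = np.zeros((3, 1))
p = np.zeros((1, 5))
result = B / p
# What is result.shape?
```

(3, 5)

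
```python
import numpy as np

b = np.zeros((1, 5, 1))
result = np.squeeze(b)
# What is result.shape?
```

(5,)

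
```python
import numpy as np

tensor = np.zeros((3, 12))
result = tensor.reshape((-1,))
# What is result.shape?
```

(36,)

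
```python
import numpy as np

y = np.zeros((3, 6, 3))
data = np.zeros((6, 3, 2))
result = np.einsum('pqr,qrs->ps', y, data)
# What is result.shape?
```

(3, 2)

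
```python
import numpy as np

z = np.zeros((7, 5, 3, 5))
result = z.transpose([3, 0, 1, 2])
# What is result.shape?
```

(5, 7, 5, 3)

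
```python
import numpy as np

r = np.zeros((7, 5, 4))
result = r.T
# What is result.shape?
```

(4, 5, 7)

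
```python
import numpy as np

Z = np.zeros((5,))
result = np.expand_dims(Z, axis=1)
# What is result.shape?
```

(5, 1)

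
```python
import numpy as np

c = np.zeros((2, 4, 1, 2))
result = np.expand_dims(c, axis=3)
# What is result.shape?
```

(2, 4, 1, 1, 2)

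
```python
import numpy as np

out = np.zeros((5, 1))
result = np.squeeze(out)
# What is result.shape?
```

(5,)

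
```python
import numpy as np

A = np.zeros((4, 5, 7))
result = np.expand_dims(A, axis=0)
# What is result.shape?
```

(1, 4, 5, 7)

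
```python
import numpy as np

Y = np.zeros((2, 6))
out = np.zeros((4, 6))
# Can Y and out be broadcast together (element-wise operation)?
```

No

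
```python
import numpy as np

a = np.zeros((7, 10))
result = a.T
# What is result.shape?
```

(10, 7)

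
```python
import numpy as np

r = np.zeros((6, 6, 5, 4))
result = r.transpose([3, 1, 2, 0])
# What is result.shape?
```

(4, 6, 5, 6)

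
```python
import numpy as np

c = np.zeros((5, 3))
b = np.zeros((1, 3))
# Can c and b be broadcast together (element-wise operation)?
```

Yes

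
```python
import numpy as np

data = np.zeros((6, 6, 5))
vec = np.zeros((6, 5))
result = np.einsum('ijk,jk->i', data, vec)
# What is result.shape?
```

(6,)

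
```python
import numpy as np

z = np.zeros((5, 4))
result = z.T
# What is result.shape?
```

(4, 5)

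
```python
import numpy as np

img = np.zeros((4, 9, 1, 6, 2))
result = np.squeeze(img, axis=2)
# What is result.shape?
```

(4, 9, 6, 2)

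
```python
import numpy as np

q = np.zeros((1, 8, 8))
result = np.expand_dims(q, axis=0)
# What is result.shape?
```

(1, 1, 8, 8)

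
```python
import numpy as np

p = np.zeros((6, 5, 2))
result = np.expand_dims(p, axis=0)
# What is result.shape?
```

(1, 6, 5, 2)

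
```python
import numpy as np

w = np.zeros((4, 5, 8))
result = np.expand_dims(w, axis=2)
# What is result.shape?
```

(4, 5, 1, 8)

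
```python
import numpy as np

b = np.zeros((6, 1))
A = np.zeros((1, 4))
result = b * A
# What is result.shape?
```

(6, 4)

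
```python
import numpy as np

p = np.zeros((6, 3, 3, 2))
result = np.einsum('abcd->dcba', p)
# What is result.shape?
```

(2, 3, 3, 6)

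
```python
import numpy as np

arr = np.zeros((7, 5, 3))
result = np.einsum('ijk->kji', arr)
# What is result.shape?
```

(3, 5, 7)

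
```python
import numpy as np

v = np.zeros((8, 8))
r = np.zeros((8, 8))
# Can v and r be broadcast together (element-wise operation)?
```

Yes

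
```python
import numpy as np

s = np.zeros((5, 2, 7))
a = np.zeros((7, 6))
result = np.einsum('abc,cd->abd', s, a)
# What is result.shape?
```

(5, 2, 6)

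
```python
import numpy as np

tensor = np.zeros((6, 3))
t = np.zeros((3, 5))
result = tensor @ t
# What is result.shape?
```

(6, 5)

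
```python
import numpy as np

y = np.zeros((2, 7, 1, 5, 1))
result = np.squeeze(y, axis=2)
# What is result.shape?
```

(2, 7, 5, 1)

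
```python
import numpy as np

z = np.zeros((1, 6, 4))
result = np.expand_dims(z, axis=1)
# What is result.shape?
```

(1, 1, 6, 4)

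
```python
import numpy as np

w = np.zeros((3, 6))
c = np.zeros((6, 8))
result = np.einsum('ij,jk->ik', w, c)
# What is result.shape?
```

(3, 8)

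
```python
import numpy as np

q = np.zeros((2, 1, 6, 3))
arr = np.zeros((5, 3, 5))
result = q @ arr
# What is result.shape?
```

(2, 5, 6, 5)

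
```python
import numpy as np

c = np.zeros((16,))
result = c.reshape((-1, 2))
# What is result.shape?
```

(8, 2)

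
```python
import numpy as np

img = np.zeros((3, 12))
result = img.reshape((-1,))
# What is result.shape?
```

(36,)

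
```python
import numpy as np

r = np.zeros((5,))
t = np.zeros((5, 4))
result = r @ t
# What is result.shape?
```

(4,)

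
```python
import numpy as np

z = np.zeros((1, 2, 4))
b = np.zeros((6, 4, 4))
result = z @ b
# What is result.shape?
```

(6, 2, 4)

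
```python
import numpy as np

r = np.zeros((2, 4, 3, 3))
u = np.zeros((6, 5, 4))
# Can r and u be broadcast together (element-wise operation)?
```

No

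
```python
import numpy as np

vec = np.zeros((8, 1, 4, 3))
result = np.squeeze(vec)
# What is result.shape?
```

(8, 4, 3)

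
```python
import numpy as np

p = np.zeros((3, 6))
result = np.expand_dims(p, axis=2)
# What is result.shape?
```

(3, 6, 1)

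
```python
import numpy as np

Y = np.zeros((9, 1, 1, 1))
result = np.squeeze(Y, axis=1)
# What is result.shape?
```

(9, 1, 1)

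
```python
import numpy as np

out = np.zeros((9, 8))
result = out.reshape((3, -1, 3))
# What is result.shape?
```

(3, 8, 3)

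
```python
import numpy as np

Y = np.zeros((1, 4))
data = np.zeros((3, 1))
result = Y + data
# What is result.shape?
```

(3, 4)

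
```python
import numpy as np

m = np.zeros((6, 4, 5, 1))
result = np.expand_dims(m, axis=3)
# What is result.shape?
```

(6, 4, 5, 1, 1)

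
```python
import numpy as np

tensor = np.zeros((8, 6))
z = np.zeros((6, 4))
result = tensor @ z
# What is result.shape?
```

(8, 4)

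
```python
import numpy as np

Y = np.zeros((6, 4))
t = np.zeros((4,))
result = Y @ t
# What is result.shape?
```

(6,)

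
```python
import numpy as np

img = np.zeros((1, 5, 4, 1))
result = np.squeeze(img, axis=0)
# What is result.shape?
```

(5, 4, 1)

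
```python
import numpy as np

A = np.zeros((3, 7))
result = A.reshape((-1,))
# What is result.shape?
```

(21,)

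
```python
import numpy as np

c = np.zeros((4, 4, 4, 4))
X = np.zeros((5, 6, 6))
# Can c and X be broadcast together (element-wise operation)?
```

No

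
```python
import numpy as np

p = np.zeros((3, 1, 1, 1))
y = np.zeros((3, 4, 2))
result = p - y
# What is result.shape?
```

(3, 3, 4, 2)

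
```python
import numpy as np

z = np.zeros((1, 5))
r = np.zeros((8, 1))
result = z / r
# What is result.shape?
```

(8, 5)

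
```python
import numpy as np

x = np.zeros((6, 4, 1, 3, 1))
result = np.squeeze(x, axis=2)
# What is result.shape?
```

(6, 4, 3, 1)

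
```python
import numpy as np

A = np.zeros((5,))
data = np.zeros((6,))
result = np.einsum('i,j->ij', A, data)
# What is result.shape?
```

(5, 6)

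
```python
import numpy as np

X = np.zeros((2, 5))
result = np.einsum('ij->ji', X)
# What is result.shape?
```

(5, 2)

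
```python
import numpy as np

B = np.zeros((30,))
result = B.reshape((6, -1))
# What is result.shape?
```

(6, 5)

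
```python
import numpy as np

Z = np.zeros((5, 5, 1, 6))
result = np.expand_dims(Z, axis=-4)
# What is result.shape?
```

(5, 1, 5, 1, 6)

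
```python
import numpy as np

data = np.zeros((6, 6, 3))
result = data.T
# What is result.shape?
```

(3, 6, 6)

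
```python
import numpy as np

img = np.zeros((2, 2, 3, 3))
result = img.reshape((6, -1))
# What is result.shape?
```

(6, 6)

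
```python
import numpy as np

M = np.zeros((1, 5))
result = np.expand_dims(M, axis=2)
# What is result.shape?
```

(1, 5, 1)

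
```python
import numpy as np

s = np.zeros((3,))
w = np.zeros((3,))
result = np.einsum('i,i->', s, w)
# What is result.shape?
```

()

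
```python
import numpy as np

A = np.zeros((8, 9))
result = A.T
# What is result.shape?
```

(9, 8)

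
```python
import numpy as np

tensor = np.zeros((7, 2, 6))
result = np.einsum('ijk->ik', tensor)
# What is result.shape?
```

(7, 6)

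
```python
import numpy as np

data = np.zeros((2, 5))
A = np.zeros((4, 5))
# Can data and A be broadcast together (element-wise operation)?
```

No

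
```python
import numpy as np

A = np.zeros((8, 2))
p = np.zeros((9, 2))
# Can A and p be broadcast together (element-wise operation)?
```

No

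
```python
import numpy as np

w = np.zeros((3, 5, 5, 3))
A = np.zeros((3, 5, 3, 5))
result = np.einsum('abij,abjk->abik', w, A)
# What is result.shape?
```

(3, 5, 5, 5)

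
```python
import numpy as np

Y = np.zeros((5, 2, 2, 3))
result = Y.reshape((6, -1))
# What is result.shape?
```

(6, 10)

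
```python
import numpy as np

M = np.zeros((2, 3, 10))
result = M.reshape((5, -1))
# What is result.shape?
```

(5, 12)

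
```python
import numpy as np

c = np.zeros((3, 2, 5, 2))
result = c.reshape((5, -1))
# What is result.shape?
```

(5, 12)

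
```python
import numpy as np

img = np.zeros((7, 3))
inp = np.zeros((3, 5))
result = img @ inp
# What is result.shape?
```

(7, 5)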